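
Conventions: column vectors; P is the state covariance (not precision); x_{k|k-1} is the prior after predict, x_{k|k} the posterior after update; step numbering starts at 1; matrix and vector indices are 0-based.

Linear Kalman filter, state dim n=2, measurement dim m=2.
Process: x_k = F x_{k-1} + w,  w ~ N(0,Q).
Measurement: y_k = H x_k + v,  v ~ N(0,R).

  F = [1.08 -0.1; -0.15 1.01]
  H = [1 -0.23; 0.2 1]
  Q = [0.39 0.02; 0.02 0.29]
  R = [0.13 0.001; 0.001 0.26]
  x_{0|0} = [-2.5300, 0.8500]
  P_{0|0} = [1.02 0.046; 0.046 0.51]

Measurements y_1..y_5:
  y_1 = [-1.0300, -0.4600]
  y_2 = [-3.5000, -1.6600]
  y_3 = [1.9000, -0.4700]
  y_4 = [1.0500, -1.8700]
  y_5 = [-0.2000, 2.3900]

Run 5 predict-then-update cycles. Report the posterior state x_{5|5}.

x_post = [0.3082, 0.9394]

step 1: x^-=[-2.8174, 1.2380]  P^-=[1.5749 -0.1459; -0.1459 0.8193]  S=[1.8153 -0.0116; -0.0116 1.0839]  K=[0.8871 0.1655; -0.1795 0.7270]  nu=[2.0721, -1.1345]  x^+=[-1.1670, 0.0412]  P^+=[0.1201 0.0199; 0.0199 0.1849]
step 2: x^-=[-1.2645, 0.2167]  P^-=[0.5276 0.0039; 0.0039 0.4752]  S=[0.6809 0.0009; 0.0009 0.7579]  K=[0.7733 0.1434; -0.1557 0.6283]  nu=[-2.1857, -1.6238]  x^+=[-3.1875, -0.4633]  P^+=[0.1046 0.0171; 0.0171 0.1598]
step 3: x^-=[-3.3962, 0.0102]  P^-=[0.5099 0.0059; 0.0059 0.4501]  S=[0.6610 0.0050; 0.0050 0.7329]  K=[0.7683 0.1419; -0.1525 0.6169]  nu=[5.2986, 0.1990]  x^+=[0.7028, -0.6748]  P^+=[0.1039 0.0169; 0.0169 0.1569]
step 4: x^-=[0.8265, -0.7870]  P^-=[0.5091 0.0060; 0.0060 0.4472]  S=[0.6600 0.0057; 0.0057 0.7300]  K=[0.7681 0.1417; -0.1521 0.6155]  nu=[0.0425, -1.2483]  x^+=[0.6822, -1.5618]  P^+=[0.1039 0.0168; 0.0168 0.1565]
step 5: x^-=[0.8930, -1.6797]  P^-=[0.5091 0.0060; 0.0060 0.4469]  S=[0.6600 0.0057; 0.0057 0.7296]  K=[0.7681 0.1417; -0.1520 0.6153]  nu=[-1.4793, 3.8911]  x^+=[0.3082, 0.9394]  P^+=[0.1039 0.0168; 0.0168 0.1565]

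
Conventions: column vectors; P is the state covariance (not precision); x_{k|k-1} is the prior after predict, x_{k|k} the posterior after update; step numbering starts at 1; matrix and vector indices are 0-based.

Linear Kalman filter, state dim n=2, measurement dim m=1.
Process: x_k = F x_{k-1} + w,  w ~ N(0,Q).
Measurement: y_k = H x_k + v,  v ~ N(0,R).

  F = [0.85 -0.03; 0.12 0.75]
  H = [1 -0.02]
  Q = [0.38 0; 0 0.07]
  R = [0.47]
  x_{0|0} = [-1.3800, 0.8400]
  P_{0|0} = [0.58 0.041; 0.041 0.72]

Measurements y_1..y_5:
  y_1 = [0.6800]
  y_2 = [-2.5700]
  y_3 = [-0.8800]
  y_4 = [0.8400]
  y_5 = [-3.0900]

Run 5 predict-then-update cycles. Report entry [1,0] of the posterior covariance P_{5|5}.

step 1: x^-=[-1.1982, 0.4644]  P^-=[0.7976 0.0689; 0.0689 0.4907]  S=[1.2650]  K=[0.6294; 0.0467]  nu=[1.8875]  x^+=[-0.0102, 0.5526]  P^+=[0.2965 0.0317; 0.0317 0.4880]
step 2: x^-=[-0.0253, 0.4132]  P^-=[0.5930 0.0394; 0.0394 0.3545]  S=[1.0616]  K=[0.5579; 0.0304]  nu=[-2.5365]  x^+=[-1.4403, 0.3361]  P^+=[0.2626 0.0214; 0.0214 0.3535]
step 3: x^-=[-1.2343, 0.0793]  P^-=[0.5690 0.0324; 0.0324 0.2765]  S=[1.0378]  K=[0.5476; 0.0259]  nu=[0.3559]  x^+=[-1.0394, 0.0885]  P^+=[0.2577 0.0177; 0.0177 0.2758]
step 4: x^-=[-0.8862, -0.0584]  P^-=[0.5656 0.0313; 0.0313 0.2320]  S=[1.0344]  K=[0.5461; 0.0258]  nu=[1.7250]  x^+=[0.0559, -0.0139]  P^+=[0.2570 0.0167; 0.0167 0.2313]
step 5: x^-=[0.0480, -0.0037]  P^-=[0.5651 0.0316; 0.0316 0.2068]  S=[1.0339]  K=[0.5459; 0.0266]  nu=[-3.1380]  x^+=[-1.6652, -0.0872]  P^+=[0.2569 0.0166; 0.0166 0.2061]

P_post[1,0] = 0.0166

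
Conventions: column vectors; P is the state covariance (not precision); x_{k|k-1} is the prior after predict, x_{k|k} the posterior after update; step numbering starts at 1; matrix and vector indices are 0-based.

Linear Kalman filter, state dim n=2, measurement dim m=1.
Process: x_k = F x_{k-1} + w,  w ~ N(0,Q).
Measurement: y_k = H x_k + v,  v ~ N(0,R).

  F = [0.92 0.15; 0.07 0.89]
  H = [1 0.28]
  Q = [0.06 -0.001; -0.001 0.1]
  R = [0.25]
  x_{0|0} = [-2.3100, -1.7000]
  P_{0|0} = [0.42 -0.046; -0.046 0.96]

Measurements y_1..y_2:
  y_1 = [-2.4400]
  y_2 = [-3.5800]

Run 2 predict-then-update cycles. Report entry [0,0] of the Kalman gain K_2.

step 1: x^-=[-2.3802, -1.6747]  P^-=[0.4244 0.1161; 0.1161 0.8567]  S=[0.8066]  K=[0.5665; 0.4413]  nu=[0.4091]  x^+=[-2.1484, -1.4941]  P^+=[0.1656 -0.0856; -0.0856 0.6997]
step 2: x^-=[-2.2007, -1.4802]  P^-=[0.1923 0.0321; 0.0321 0.6443]  S=[0.5108]  K=[0.3940; 0.4161]  nu=[-0.9649]  x^+=[-2.5809, -1.8816]  P^+=[0.1130 -0.0516; -0.0516 0.5559]

K[0,0] = 0.3940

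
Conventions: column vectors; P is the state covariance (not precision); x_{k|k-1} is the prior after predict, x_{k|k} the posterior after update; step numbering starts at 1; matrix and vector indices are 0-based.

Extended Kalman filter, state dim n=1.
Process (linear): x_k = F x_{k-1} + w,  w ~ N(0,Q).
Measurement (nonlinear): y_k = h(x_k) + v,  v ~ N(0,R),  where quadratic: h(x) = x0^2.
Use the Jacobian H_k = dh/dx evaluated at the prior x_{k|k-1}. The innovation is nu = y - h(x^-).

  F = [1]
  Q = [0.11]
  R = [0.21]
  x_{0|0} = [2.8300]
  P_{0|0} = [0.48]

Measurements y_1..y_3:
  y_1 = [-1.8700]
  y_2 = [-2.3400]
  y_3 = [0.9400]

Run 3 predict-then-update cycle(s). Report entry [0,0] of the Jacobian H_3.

H_jac[0,0] = -0.1456

step 1: x^-=[2.8300]  P^-=[0.5900]  H_jac=[5.6600]  S=[19.1110]  K=[0.1747]  nu=[-9.8789]  x^+=[1.1038]  P^+=[0.0065]
step 2: x^-=[1.1038]  P^-=[0.1165]  H_jac=[2.2076]  S=[0.7777]  K=[0.3307]  nu=[-3.5584]  x^+=[-0.0728]  P^+=[0.0315]
step 3: x^-=[-0.0728]  P^-=[0.1415]  H_jac=[-0.1456]  S=[0.2130]  K=[-0.0967]  nu=[0.9347]  x^+=[-0.1632]  P^+=[0.1395]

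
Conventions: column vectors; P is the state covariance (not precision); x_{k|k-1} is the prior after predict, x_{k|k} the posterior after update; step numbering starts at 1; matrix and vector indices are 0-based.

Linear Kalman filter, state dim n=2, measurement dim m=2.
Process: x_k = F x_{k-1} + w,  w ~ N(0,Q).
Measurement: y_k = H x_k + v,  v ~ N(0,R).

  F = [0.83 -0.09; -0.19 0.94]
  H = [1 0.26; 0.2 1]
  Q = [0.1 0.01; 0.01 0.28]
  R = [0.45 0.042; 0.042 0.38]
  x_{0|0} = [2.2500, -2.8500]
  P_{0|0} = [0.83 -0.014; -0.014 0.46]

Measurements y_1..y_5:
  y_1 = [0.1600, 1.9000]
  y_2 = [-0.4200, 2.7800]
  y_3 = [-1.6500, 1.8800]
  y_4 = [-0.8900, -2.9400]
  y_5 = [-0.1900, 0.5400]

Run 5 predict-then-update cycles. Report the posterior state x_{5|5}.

step 1: x^-=[2.1240, -3.1065]  P^-=[0.6776 -0.1710; -0.1710 0.7214]  S=[1.0875 0.1852; 0.1852 1.0601]  K=[0.6060 -0.1393; -0.0981 0.6654]  nu=[-1.1563, 4.5817]  x^+=[0.7850, 0.0555]  P^+=[0.2890 -0.0853; -0.0853 0.2658]
step 2: x^-=[0.6466, -0.0970]  P^-=[0.3140 -0.1261; -0.1261 0.5557]  S=[0.7360 0.1167; 0.1167 0.8979]  K=[0.4015 -0.1226; -0.0701 0.6000]  nu=[-1.0414, 2.7477]  x^+=[-0.1085, 1.6245]  P^+=[0.1933 -0.0684; -0.0684 0.2387]
step 3: x^-=[-0.2363, 1.5476]  P^-=[0.2453 -0.0952; -0.0952 0.5224]  S=[0.6811 0.1267; 0.1267 0.8741]  K=[0.3429 -0.1025; -0.0488 0.5829]  nu=[-1.8161, 0.3796]  x^+=[-0.8979, 1.8576]  P^+=[0.1650 -0.0575; -0.0575 0.2310]
step 4: x^-=[-0.9125, 1.9168]  P^-=[0.2241 -0.0814; -0.0814 0.5106]  S=[0.6663 0.1339; 0.1339 0.8670]  K=[0.3231 -0.0921; -0.0388 0.5761]  nu=[-0.4759, -4.6743]  x^+=[-0.6356, -0.7578]  P^+=[0.1552 -0.0525; -0.0525 0.2278]
step 5: x^-=[-0.4593, -0.5915]  P^-=[0.2166 -0.0756; -0.0756 0.5056]  S=[0.6615 0.1373; 0.1373 0.8641]  K=[0.3159 -0.0875; -0.0345 0.5732]  nu=[0.4231, 1.2234]  x^+=[-0.4327, 0.0951]  P^+=[0.1515 -0.0503; -0.0503 0.2264]

x_post = [-0.4327, 0.0951]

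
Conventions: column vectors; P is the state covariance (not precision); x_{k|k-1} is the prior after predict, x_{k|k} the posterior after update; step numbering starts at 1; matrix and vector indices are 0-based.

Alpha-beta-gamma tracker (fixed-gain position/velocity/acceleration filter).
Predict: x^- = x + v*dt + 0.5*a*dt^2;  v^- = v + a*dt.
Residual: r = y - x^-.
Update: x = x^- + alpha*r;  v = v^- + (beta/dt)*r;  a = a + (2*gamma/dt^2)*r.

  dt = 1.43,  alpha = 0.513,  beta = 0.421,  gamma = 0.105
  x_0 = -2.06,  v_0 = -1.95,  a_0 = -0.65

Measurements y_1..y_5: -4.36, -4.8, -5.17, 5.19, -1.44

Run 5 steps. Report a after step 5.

a_post = 1.0220

step 1: x_pred=-5.5131  r=1.1531  x^+=-4.9216  v^+=-2.5400  a^+=-0.5316
step 2: x_pred=-9.0973  r=4.2973  x^+=-6.8928  v^+=-2.0350  a^+=-0.0903
step 3: x_pred=-9.8952  r=4.7252  x^+=-7.4712  v^+=-0.7730  a^+=0.3950
step 4: x_pred=-8.1727  r=13.3627  x^+=-1.3176  v^+=3.7259  a^+=1.7673
step 5: x_pred=5.8173  r=-7.2573  x^+=2.0943  v^+=4.1165  a^+=1.0220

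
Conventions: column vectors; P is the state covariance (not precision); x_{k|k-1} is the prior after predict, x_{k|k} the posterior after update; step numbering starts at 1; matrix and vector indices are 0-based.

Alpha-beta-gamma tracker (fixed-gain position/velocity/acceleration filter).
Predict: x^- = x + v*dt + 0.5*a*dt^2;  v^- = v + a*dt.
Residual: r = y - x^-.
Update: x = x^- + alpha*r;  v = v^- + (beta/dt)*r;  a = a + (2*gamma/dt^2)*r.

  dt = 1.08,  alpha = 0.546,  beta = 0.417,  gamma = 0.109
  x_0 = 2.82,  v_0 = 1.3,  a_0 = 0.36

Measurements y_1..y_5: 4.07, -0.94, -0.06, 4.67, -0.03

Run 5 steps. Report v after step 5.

step 1: x_pred=4.4340  r=-0.3640  x^+=4.2352  v^+=1.5483  a^+=0.2920
step 2: x_pred=6.0777  r=-7.0177  x^+=2.2460  v^+=-0.8460  a^+=-1.0196
step 3: x_pred=0.7377  r=-0.7977  x^+=0.3022  v^+=-2.2552  a^+=-1.1687
step 4: x_pred=-2.8150  r=7.4850  x^+=1.2718  v^+=-0.6273  a^+=0.2302
step 5: x_pred=0.7286  r=-0.7586  x^+=0.3144  v^+=-0.6716  a^+=0.0885

v_post = -0.6716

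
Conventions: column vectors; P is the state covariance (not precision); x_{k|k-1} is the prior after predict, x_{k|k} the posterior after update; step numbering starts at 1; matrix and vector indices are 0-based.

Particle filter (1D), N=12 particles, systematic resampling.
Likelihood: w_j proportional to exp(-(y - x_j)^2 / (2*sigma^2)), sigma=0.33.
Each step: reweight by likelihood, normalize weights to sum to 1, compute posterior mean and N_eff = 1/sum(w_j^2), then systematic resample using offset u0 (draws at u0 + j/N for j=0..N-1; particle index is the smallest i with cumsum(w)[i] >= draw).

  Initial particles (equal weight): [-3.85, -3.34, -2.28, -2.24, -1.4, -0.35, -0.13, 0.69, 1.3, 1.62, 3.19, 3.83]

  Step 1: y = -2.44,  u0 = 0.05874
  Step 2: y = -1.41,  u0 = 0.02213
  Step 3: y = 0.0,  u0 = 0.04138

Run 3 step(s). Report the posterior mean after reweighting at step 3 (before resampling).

post_mean = -2.2495

step 1: w=[0.0001, 0.0138, 0.5073, 0.4748, 0.0040, 0.0000, 0.0000, 0.0000, 0.0000, 0.0000, 0.0000, 0.0000]  mean=-2.2723  Neff=2.0703  idx=[2, 2, 2, 2, 2, 2, 3, 3, 3, 3, 3, 3]
step 2: w=[0.0704, 0.0704, 0.0704, 0.0704, 0.0704, 0.0704, 0.0962, 0.0962, 0.0962, 0.0962, 0.0962, 0.0962]  mean=-2.2569  Neff=11.7190  idx=[0, 1, 2, 3, 5, 6, 7, 7, 8, 9, 10, 11]
step 3: w=[0.0475, 0.0475, 0.0475, 0.0475, 0.0475, 0.1089, 0.1089, 0.1089, 0.1089, 0.1089, 0.1089, 0.1089]  mean=-2.2495  Neff=10.5996  idx=[0, 2, 4, 5, 6, 7, 7, 8, 9, 10, 10, 11]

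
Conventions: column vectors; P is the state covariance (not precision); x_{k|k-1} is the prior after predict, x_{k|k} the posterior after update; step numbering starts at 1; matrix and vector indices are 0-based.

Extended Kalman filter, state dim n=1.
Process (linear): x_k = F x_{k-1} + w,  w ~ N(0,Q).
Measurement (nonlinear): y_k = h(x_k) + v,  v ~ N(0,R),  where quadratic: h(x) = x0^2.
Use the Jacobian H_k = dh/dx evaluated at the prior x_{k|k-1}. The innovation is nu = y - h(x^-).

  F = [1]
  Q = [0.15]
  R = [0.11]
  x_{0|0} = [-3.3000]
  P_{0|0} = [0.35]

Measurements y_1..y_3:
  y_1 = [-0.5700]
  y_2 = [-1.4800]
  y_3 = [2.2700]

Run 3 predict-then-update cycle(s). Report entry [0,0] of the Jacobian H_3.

step 1: x^-=[-3.3000]  P^-=[0.5000]  H_jac=[-6.6000]  S=[21.8900]  K=[-0.1508]  nu=[-11.4600]  x^+=[-1.5724]  P^+=[0.0025]
step 2: x^-=[-1.5724]  P^-=[0.1525]  H_jac=[-3.1447]  S=[1.6182]  K=[-0.2964]  nu=[-3.9523]  x^+=[-0.4010]  P^+=[0.0104]
step 3: x^-=[-0.4010]  P^-=[0.1604]  H_jac=[-0.8020]  S=[0.2131]  K=[-0.6034]  nu=[2.1092]  x^+=[-1.6737]  P^+=[0.0828]

H_jac[0,0] = -0.8020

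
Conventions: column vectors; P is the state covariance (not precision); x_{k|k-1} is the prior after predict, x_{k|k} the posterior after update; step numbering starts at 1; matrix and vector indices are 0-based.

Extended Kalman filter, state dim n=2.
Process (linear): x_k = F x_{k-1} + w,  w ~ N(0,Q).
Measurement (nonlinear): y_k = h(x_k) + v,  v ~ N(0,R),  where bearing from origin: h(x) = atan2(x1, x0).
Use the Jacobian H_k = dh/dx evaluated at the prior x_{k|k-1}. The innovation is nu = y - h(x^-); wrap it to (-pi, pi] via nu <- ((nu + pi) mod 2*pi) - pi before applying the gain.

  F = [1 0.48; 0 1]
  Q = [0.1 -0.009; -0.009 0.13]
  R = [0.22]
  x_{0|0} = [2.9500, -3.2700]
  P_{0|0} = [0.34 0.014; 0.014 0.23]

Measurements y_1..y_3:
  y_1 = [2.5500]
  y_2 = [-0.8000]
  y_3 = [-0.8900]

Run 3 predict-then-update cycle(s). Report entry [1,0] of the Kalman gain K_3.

K[1,0] = -0.0263

step 1: x^-=[1.3804, -3.2700]  P^-=[0.5064 0.1154; 0.1154 0.3600]  H_jac=[0.2596 0.1096]  S=[0.2650]  K=[0.5437; 0.2619]  nu=[-2.5618]  x^+=[-0.0126, -3.9409]  P^+=[0.4281 0.0777; 0.0777 0.3418]
step 2: x^-=[-1.9042, -3.9409]  P^-=[0.6814 0.2327; 0.2327 0.4718]  H_jac=[0.2057 -0.0994]  S=[0.2440]  K=[0.4797; 0.0040]  nu=[1.2209]  x^+=[-1.3185, -3.9360]  P^+=[0.6253 0.2323; 0.2323 0.4718]
step 3: x^-=[-3.2078, -3.9360]  P^-=[1.0569 0.4497; 0.4497 0.6018]  H_jac=[0.1527 -0.1244]  S=[0.2369]  K=[0.4450; -0.0263]  nu=[1.3646]  x^+=[-2.6005, -3.9718]  P^+=[1.0100 0.4525; 0.4525 0.6017]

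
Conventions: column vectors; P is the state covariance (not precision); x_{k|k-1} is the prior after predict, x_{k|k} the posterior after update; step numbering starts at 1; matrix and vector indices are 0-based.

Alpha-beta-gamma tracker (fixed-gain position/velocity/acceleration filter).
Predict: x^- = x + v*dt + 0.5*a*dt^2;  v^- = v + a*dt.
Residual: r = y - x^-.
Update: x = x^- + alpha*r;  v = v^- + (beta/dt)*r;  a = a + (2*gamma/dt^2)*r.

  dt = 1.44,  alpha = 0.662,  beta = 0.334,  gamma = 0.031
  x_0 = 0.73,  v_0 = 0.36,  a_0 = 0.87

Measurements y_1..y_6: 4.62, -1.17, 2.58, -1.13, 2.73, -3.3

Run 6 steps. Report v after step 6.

v_post = -0.0885

step 1: x_pred=2.1504  r=2.4696  x^+=3.7853  v^+=2.1856  a^+=0.9438
step 2: x_pred=7.9111  r=-9.0811  x^+=1.8994  v^+=1.4384  a^+=0.6723
step 3: x_pred=4.6678  r=-2.0878  x^+=3.2857  v^+=1.9223  a^+=0.6099
step 4: x_pred=6.6861  r=-7.8161  x^+=1.5119  v^+=0.9876  a^+=0.3762
step 5: x_pred=3.3241  r=-0.5941  x^+=2.9308  v^+=1.3916  a^+=0.3584
step 6: x_pred=5.3063  r=-8.6063  x^+=-0.3911  v^+=-0.0885  a^+=0.1011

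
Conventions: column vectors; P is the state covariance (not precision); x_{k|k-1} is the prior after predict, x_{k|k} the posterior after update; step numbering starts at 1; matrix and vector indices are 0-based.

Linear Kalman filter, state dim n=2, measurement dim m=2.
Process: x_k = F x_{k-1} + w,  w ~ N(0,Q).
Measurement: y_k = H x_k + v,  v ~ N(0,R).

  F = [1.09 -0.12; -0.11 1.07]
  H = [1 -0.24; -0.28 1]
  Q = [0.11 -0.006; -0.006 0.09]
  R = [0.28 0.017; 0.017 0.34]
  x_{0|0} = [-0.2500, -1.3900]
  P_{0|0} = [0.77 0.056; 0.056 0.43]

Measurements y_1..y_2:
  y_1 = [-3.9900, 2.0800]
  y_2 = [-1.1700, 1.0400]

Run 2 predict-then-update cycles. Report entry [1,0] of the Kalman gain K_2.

K[1,0] = 0.0226

step 1: x^-=[-0.1057, -1.4598]  P^-=[1.0164 -0.0875; -0.0875 0.5784]  S=[1.3717 -0.4998; -0.4998 1.0471]  K=[0.7588 0.0068; 0.0542 0.6017]  nu=[-4.2347, 3.5102]  x^+=[-3.2949, 0.4226]  P^+=[0.2318 0.0801; 0.0801 0.2279]
step 2: x^-=[-3.6421, 0.8146]  P^-=[0.3677 0.0314; 0.0314 0.3349]  S=[0.6519 -0.1328; -0.1328 0.6861]  K=[0.5531 0.0028; 0.0226 0.4797]  nu=[2.6676, -0.7944]  x^+=[-2.1690, 0.4939]  P^+=[0.1687 0.0576; 0.0576 0.1796]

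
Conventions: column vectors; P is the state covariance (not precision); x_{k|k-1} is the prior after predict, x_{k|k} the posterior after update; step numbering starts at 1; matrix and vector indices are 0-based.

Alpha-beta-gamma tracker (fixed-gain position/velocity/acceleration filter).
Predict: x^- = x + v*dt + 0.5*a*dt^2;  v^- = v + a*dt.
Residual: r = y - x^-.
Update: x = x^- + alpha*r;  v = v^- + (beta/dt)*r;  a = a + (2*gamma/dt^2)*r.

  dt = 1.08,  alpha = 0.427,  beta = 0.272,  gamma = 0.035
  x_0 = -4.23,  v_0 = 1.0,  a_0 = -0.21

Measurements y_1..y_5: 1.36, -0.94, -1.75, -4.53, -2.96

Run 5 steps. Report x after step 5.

step 1: x_pred=-3.2725  r=4.6325  x^+=-1.2944  v^+=1.9399  a^+=0.0680
step 2: x_pred=0.8403  r=-1.7803  x^+=0.0801  v^+=1.5650  a^+=-0.0388
step 3: x_pred=1.7477  r=-3.4977  x^+=0.2542  v^+=0.6421  a^+=-0.2487
step 4: x_pred=0.8026  r=-5.3326  x^+=-1.4744  v^+=-0.9695  a^+=-0.5688
step 5: x_pred=-2.8532  r=-0.1068  x^+=-2.8988  v^+=-1.6107  a^+=-0.5752

x_post = -2.8988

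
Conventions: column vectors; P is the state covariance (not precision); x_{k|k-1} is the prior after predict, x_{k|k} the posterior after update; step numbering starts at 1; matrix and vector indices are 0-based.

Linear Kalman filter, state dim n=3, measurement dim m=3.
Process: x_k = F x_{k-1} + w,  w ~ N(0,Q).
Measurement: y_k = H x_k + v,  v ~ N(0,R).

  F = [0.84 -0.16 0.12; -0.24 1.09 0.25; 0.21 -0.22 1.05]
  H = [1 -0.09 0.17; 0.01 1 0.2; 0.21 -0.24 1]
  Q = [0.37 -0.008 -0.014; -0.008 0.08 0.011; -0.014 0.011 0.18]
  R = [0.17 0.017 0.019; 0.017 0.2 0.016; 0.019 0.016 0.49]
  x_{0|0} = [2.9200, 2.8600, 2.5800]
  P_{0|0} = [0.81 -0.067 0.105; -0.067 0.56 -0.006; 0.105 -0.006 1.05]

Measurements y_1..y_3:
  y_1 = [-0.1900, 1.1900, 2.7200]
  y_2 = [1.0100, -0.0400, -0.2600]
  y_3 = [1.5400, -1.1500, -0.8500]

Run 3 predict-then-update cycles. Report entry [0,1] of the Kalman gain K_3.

K[0,1] = -0.0441

step 1: x^-=[2.3048, 3.0616, 2.6930]  P^-=[1.0104 -0.2829 0.3920; -0.2829 0.8768 0.0652; 0.3920 0.0652 1.4557]  S=[1.4118 -0.1960 0.9683; -0.1960 1.1571 0.1225; 0.9683 0.1225 2.2026]  K=[0.8121 -0.0251 -0.0505; -0.0704 0.7657 -0.1046; 0.0259 0.2452 0.6661]  nu=[-2.6771, -2.4332, 0.2778]  x^+=[0.1779, 1.3579, 2.2120]  P^+=[0.1441 0.0139 -0.0366; 0.0139 0.1515 -0.0069; -0.0366 -0.0069 0.3369]
step 2: x^-=[0.1976, 1.9904, 2.0612]  P^-=[0.4696 -0.0474 0.0243; -0.0474 0.2828 0.0596; 0.0243 0.0596 0.5508]  S=[0.6728 -0.0185 0.2470; -0.0185 0.5278 0.1074; 0.2470 0.1074 1.0642]  K=[0.7233 -0.0388 -0.0378; -0.0550 0.5680 -0.0617; -0.0057 0.2226 0.4878]  nu=[0.6411, -2.4446, -1.8850]  x^+=[0.8273, 0.6828, 0.5940]  P^+=[0.1275 0.0087 -0.0301; 0.0087 0.1111 0.0026; -0.0301 0.0026 0.2494]
step 3: x^-=[0.6570, 0.6942, 0.6472]  P^-=[0.4579 -0.0425 0.0141; -0.0425 0.2354 0.0547; 0.0141 0.0547 0.4507]  S=[0.6536 -0.0156 0.2153; -0.0156 0.4746 0.0946; 0.2153 0.0946 0.9584]  K=[0.7194 -0.0441 -0.0316; -0.0538 0.5266 -0.0510; -0.0085 0.2175 0.4401]  nu=[0.8355, -1.9803, -1.4685]  x^+=[1.3917, -0.3186, -0.4370]  P^+=[0.1262 0.0071 -0.0273; 0.0071 0.1024 0.0055; -0.0273 0.0055 0.2260]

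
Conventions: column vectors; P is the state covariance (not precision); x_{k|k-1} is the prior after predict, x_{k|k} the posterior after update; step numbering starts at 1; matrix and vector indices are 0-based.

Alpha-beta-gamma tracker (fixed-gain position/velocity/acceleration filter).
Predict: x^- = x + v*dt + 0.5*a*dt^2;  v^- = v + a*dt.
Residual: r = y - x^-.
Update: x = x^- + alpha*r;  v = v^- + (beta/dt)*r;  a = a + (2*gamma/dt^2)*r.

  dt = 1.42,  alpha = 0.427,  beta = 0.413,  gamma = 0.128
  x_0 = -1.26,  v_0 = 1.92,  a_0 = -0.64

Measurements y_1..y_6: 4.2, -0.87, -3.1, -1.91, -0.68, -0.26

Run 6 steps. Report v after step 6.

step 1: x_pred=0.8212  r=3.3788  x^+=2.2639  v^+=1.9939  a^+=-0.2110
step 2: x_pred=4.8825  r=-5.7525  x^+=2.4262  v^+=0.0212  a^+=-0.9414
step 3: x_pred=1.5072  r=-4.6072  x^+=-0.4601  v^+=-2.6555  a^+=-1.5263
step 4: x_pred=-5.7697  r=3.8597  x^+=-4.1216  v^+=-3.7003  a^+=-1.0363
step 5: x_pred=-10.4208  r=9.7408  x^+=-6.2615  v^+=-2.3387  a^+=0.2004
step 6: x_pred=-9.3803  r=9.1203  x^+=-5.4860  v^+=0.5985  a^+=1.3583

v_post = 0.5985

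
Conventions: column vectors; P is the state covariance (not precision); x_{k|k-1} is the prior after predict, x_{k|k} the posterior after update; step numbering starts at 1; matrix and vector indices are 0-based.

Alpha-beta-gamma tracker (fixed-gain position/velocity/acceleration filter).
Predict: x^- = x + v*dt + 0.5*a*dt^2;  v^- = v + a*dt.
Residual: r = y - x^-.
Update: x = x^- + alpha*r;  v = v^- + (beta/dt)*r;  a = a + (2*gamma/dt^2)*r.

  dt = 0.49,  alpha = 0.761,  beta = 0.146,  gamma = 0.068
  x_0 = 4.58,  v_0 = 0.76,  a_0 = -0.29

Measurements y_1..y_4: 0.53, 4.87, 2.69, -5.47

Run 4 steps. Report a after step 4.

a_post = -5.2353

step 1: x_pred=4.9176  r=-4.3876  x^+=1.5786  v^+=-0.6894  a^+=-2.7753
step 2: x_pred=0.9076  r=3.9624  x^+=3.9230  v^+=-0.8687  a^+=-0.5309
step 3: x_pred=3.4336  r=-0.7436  x^+=2.8677  v^+=-1.3504  a^+=-0.9521
step 4: x_pred=2.0917  r=-7.5617  x^+=-3.6627  v^+=-4.0700  a^+=-5.2353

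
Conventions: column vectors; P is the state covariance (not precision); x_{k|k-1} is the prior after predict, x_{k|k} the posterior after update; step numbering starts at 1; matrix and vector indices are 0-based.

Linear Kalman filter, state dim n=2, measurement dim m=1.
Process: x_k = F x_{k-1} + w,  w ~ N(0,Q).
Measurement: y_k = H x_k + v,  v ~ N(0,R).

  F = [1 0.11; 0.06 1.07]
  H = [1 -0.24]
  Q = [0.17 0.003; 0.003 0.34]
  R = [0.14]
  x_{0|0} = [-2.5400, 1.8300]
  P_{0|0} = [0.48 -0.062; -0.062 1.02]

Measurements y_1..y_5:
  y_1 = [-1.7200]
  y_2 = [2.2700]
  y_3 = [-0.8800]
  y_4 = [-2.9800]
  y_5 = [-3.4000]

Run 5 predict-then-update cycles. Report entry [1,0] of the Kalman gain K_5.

K[1,0] = 0.7129

step 1: x^-=[-2.3387, 1.8057]  P^-=[0.6487 0.0851; 0.0851 1.5016]  S=[0.8343]  K=[0.7530; -0.3299]  nu=[1.0521]  x^+=[-1.5465, 1.4586]  P^+=[0.1756 0.2924; 0.2924 1.4107]
step 2: x^-=[-1.3860, 1.4679]  P^-=[0.4270 0.4944; 0.4944 1.9933]  S=[0.4445]  K=[0.6937; 0.0359]  nu=[4.0083]  x^+=[1.3944, 1.6119]  P^+=[0.2131 0.4833; 0.4833 1.9928]
step 3: x^-=[1.5717, 1.8084]  P^-=[0.5135 0.7706; 0.7706 2.6843]  S=[0.4382]  K=[0.7498; 0.2884]  nu=[-2.0177]  x^+=[0.0589, 1.2264]  P^+=[0.2672 0.6759; 0.6759 2.6479]
step 4: x^-=[0.1938, 1.3158]  P^-=[0.6179 1.0583; 1.0583 3.4593]  S=[0.4492]  K=[0.8102; 0.5078]  nu=[-2.8580]  x^+=[-2.1217, -0.1356]  P^+=[0.3231 0.8735; 0.8735 3.3435]
step 5: x^-=[-2.1366, -0.2724]  P^-=[0.7257 1.3564; 1.3564 4.2813]  S=[0.4613]  K=[0.8676; 0.7129]  nu=[-1.3287]  x^+=[-3.2894, -1.2197]  P^+=[0.3785 1.0710; 1.0710 4.0468]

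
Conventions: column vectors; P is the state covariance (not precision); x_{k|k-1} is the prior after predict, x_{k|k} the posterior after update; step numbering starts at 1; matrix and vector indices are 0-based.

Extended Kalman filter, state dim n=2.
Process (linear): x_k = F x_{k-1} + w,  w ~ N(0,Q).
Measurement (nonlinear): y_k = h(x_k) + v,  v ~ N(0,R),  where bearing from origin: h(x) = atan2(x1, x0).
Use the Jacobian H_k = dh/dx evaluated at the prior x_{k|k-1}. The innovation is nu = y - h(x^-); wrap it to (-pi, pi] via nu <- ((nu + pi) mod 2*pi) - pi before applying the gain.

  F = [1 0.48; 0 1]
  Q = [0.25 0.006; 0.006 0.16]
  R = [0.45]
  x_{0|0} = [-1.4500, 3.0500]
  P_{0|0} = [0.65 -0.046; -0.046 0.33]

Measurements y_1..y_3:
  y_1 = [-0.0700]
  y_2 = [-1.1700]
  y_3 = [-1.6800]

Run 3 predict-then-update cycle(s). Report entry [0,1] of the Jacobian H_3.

H_jac[0,1] = 0.1504

step 1: x^-=[0.0140, 3.0500]  P^-=[0.9319 0.1184; 0.1184 0.4900]  H_jac=[-0.3279 0.0015]  S=[0.5501]  K=[-0.5551; -0.0692]  nu=[-1.6362]  x^+=[0.9223, 3.1633]  P^+=[0.7624 0.0973; 0.0973 0.4874]
step 2: x^-=[2.4407, 3.1633]  P^-=[1.2180 0.3372; 0.3372 0.6474]  H_jac=[-0.1982 0.1529]  S=[0.4925]  K=[-0.3854; 0.0653]  nu=[-2.0836]  x^+=[3.2437, 3.0272]  P^+=[1.1449 0.3496; 0.3496 0.6453]
step 3: x^-=[4.6967, 3.0272]  P^-=[1.8792 0.6653; 0.6653 0.8053]  H_jac=[-0.0970 0.1504]  S=[0.4665]  K=[-0.1760; 0.1214]  nu=[-2.2525]  x^+=[5.0932, 2.7538]  P^+=[1.8647 0.6753; 0.6753 0.7984]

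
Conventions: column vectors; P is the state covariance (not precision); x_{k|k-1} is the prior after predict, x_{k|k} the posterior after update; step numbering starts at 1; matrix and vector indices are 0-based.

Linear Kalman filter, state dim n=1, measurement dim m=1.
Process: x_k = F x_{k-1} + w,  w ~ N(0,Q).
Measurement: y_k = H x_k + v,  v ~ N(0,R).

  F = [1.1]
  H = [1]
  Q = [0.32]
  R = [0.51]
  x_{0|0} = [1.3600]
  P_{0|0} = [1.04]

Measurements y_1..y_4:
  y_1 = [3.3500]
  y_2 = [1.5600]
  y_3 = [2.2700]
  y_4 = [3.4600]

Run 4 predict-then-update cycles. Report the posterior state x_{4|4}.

step 1: x^-=[1.4960]  P^-=[1.5784]  S=[2.0884]  K=[0.7558]  nu=[1.8540]  x^+=[2.8972]  P^+=[0.3855]
step 2: x^-=[3.1870]  P^-=[0.7864]  S=[1.2964]  K=[0.6066]  nu=[-1.6270]  x^+=[2.2000]  P^+=[0.3094]
step 3: x^-=[2.4200]  P^-=[0.6943]  S=[1.2043]  K=[0.5765]  nu=[-0.1500]  x^+=[2.3335]  P^+=[0.2940]
step 4: x^-=[2.5669]  P^-=[0.6758]  S=[1.1858]  K=[0.5699]  nu=[0.8931]  x^+=[3.0759]  P^+=[0.2907]

x_post = [3.0759]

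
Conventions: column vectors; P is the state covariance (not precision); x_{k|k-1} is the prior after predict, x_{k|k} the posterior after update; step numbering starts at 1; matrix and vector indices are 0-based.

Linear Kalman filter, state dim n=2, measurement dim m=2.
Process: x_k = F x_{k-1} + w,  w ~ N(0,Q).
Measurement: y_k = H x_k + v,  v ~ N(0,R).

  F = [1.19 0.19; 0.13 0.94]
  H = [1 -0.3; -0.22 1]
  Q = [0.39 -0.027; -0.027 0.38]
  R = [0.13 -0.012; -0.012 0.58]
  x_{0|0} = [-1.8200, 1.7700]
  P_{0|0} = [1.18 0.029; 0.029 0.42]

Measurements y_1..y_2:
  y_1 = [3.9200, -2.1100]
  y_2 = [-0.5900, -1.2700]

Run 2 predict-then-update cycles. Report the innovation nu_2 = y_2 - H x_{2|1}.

innov = [-4.6902, -0.7573]

step 1: x^-=[-1.8295, 1.4272]  P^-=[2.0893 0.2637; 0.2637 0.7781]  S=[2.1311 -0.4240; -0.4240 1.3432]  K=[0.9755 0.1620; 0.1290 0.5768]  nu=[6.1777, -3.9397]  x^+=[3.5584, -0.0486]  P^+=[0.1601 0.1175; 0.1175 0.3589]
step 2: x^-=[4.2253, 0.4169]  P^-=[0.6828 0.1962; 0.1962 0.7285]  S=[0.7607 -0.1716; -0.1716 1.2552]  K=[0.8549 0.1535; 0.0968 0.5592]  nu=[-4.6902, -0.7573]  x^+=[0.0992, -0.4606]  P^+=[0.1423 0.1101; 0.1101 0.3474]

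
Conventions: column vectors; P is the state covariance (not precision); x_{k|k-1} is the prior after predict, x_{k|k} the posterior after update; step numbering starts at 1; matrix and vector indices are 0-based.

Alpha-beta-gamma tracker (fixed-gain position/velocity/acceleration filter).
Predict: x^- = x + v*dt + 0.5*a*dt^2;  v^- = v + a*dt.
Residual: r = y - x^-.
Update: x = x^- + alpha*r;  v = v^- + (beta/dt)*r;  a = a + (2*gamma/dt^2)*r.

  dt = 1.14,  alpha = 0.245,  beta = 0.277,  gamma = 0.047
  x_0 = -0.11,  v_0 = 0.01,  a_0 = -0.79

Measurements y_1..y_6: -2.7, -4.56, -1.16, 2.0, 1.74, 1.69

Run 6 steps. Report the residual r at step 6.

step 1: x_pred=-0.6119  r=-2.0881  x^+=-1.1235  v^+=-1.3980  a^+=-0.9410
step 2: x_pred=-3.3287  r=-1.2313  x^+=-3.6303  v^+=-2.7699  a^+=-1.0301
step 3: x_pred=-7.4574  r=6.2974  x^+=-5.9145  v^+=-2.4141  a^+=-0.5746
step 4: x_pred=-9.0400  r=11.0400  x^+=-6.3352  v^+=-0.3866  a^+=0.2239
step 5: x_pred=-6.6304  r=8.3704  x^+=-4.5796  v^+=1.9025  a^+=0.8294
step 6: x_pred=-1.8718  r=3.5618  x^+=-0.9992  v^+=3.7135  a^+=1.0870

resid = 3.5618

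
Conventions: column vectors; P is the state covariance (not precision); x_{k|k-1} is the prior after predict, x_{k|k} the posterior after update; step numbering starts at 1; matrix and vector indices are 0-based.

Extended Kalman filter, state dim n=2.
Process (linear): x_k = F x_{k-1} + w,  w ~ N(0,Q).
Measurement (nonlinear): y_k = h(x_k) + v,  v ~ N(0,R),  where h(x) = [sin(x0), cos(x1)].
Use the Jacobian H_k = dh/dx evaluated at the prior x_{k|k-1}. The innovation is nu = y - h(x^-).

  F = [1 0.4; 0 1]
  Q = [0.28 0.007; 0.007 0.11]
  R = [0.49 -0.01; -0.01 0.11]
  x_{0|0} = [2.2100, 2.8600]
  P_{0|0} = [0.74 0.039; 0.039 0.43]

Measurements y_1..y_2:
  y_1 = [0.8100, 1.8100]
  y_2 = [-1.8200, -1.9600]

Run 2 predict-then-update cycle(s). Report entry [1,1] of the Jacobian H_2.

H_jac[1,1] = -0.1062

step 1: x^-=[3.3540, 2.8600]  P^-=[1.1200 0.2180; 0.2180 0.5400]  H_jac=[-0.9775 0.0000; 0.0000 -0.2779]  S=[1.5602 0.0492; 0.0492 0.1517]  K=[-0.6962 -0.1734; -0.1065 -0.9546]  nu=[1.0208, 2.7706]  x^+=[2.1627, 0.1064]  P^+=[0.3472 0.0436; 0.0436 0.3741]
step 2: x^-=[2.2053, 0.1064]  P^-=[0.7220 0.2002; 0.2002 0.4841]  H_jac=[-0.5927 0.0000; 0.0000 -0.1062]  S=[0.7437 0.0026; 0.0026 0.1155]  K=[-0.5749 -0.1712; -0.1581 -0.4416]  nu=[-2.6254, -2.9543]  x^+=[4.2202, 1.8259]  P^+=[0.4723 0.1232; 0.1232 0.4426]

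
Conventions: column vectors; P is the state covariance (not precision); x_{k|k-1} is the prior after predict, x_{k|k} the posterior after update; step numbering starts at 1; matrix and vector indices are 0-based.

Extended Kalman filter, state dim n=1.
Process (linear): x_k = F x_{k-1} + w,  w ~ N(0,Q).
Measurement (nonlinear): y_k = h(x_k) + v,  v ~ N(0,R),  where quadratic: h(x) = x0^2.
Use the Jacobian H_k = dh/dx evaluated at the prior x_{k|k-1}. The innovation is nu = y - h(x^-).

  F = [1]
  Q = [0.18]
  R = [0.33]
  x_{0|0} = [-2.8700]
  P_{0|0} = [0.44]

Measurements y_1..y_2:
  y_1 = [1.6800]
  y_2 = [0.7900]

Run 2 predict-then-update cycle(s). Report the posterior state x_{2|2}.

x_post = [-1.1799]

step 1: x^-=[-2.8700]  P^-=[0.6200]  H_jac=[-5.7400]  S=[20.7575]  K=[-0.1714]  nu=[-6.5569]  x^+=[-1.7458]  P^+=[0.0099]
step 2: x^-=[-1.7458]  P^-=[0.1899]  H_jac=[-3.4917]  S=[2.6447]  K=[-0.2507]  nu=[-2.2580]  x^+=[-1.1799]  P^+=[0.0237]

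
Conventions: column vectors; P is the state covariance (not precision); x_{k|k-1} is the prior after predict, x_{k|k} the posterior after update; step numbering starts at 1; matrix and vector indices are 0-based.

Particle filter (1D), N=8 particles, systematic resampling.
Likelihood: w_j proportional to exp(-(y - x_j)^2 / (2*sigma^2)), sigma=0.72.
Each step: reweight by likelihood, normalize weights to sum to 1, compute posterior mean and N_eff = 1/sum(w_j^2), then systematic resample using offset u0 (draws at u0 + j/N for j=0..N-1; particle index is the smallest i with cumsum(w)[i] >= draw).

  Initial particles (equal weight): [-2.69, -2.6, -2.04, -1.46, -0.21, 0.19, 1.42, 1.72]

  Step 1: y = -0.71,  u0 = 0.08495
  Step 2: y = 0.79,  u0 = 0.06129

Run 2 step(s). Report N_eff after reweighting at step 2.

step 1: w=[0.0110, 0.0154, 0.0874, 0.2799, 0.3783, 0.2204, 0.0061, 0.0016]  mean=-0.6825  Neff=3.5964  idx=[2, 3, 3, 4, 4, 4, 5, 5]
step 2: w=[0.0002, 0.0029, 0.0029, 0.1482, 0.1482, 0.1482, 0.2747, 0.2747]  mean=0.0021  Neff=4.6123  idx=[3, 4, 5, 5, 6, 6, 7, 7]

N_eff = 4.6123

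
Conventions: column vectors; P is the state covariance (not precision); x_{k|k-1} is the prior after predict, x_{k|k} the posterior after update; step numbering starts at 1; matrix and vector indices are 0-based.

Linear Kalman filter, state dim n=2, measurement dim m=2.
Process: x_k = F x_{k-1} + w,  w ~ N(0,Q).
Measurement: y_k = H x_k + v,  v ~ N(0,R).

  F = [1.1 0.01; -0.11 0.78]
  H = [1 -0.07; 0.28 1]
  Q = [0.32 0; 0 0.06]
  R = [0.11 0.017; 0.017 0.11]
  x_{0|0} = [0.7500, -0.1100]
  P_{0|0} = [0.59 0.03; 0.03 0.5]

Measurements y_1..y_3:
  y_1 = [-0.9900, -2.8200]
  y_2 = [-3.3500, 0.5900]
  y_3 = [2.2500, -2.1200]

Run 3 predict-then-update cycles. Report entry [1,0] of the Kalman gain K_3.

K[1,0] = -0.1378

step 1: x^-=[0.8239, -0.1683]  P^-=[1.0346 -0.0418; -0.0418 0.3662]  S=[1.1523 0.2401; 0.2401 0.5339]  K=[0.8868 0.0656; -0.2172 0.7616]  nu=[-1.8257, -2.8824]  x^+=[-0.9840, -1.9671]  P^+=[0.0983 -0.0052; -0.0052 0.0816]
step 2: x^-=[-1.1021, -1.4261]  P^-=[0.4388 -0.0157; -0.0157 0.1117]  S=[0.5516 0.1166; 0.1166 0.2473]  K=[0.7842 0.0634; -0.1493 0.5043]  nu=[-2.3477, 2.3247]  x^+=[-2.7957, 0.0969]  P^+=[0.0871 -0.0041; -0.0041 0.0541]
step 3: x^-=[-3.0743, 0.3831]  P^-=[0.4252 -0.0136; -0.0136 0.0947]  S=[0.5376 0.1161; 0.1161 0.2304]  K=[0.7786 0.0654; -0.1378 0.4638]  nu=[5.3512, -1.6423]  x^+=[0.9849, -1.1158]  P^+=[0.0865 -0.0038; -0.0038 0.0497]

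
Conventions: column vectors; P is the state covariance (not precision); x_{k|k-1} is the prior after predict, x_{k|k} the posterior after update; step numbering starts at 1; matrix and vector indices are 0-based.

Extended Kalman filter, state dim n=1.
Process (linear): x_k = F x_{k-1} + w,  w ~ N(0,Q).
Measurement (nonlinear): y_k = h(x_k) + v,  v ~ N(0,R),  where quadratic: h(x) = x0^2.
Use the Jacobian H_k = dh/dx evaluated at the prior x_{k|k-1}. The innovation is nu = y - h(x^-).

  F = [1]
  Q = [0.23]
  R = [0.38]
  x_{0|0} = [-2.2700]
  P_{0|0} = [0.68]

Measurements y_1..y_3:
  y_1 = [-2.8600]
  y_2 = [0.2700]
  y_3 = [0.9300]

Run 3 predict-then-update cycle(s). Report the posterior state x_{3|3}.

x_post = [-0.8509]

step 1: x^-=[-2.2700]  P^-=[0.9100]  H_jac=[-4.5400]  S=[19.1366]  K=[-0.2159]  nu=[-8.0129]  x^+=[-0.5401]  P^+=[0.0181]
step 2: x^-=[-0.5401]  P^-=[0.2481]  H_jac=[-1.0802]  S=[0.6694]  K=[-0.4003]  nu=[-0.0217]  x^+=[-0.5314]  P^+=[0.1408]
step 3: x^-=[-0.5314]  P^-=[0.3708]  H_jac=[-1.0628]  S=[0.7989]  K=[-0.4933]  nu=[0.6476]  x^+=[-0.8509]  P^+=[0.1764]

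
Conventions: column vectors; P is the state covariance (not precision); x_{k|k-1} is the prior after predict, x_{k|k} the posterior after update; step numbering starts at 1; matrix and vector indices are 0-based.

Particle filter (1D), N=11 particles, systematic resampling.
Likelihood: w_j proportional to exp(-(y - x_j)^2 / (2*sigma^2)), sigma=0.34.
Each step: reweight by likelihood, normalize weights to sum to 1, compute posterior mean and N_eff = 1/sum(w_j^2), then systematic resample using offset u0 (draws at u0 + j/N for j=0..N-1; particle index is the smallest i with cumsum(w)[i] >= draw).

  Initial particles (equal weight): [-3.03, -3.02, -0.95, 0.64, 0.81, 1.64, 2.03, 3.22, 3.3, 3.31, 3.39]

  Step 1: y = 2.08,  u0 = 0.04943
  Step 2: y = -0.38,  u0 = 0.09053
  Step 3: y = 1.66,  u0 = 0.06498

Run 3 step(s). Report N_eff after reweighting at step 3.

N_eff = 10.8071

step 1: w=[0.0000, 0.0000, 0.0000, 0.0001, 0.0007, 0.3026, 0.6916, 0.0025, 0.0011, 0.0010, 0.0004]  mean=1.9174  Neff=1.7548  idx=[5, 5, 5, 6, 6, 6, 6, 6, 6, 6, 6]
step 2: w=[0.3328, 0.3328, 0.3328, 0.0002, 0.0002, 0.0002, 0.0002, 0.0002, 0.0002, 0.0002, 0.0002]  mean=1.6406  Neff=3.0091  idx=[0, 0, 0, 1, 1, 1, 1, 2, 2, 2, 8]
step 3: w=[0.0947, 0.0947, 0.0947, 0.0947, 0.0947, 0.0947, 0.0947, 0.0947, 0.0947, 0.0947, 0.0525]  mean=1.6605  Neff=10.8071  idx=[0, 1, 2, 3, 4, 5, 6, 7, 8, 9, 10]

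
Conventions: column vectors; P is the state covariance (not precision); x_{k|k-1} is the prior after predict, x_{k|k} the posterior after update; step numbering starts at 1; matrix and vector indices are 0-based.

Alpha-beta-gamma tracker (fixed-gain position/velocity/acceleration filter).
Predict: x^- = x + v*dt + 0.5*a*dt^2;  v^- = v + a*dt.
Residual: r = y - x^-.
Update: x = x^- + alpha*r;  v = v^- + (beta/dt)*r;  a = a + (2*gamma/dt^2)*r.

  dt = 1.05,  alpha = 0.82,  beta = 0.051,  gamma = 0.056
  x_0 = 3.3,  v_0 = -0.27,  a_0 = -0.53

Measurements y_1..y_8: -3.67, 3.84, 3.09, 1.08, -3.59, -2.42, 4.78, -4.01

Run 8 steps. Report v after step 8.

v_post = -0.7000

step 1: x_pred=2.7243  r=-6.3943  x^+=-2.5190  v^+=-1.1371  a^+=-1.1796
step 2: x_pred=-4.3632  r=8.2032  x^+=2.3634  v^+=-1.9772  a^+=-0.3462
step 3: x_pred=0.0965  r=2.9935  x^+=2.5512  v^+=-2.1954  a^+=-0.0421
step 4: x_pred=0.2228  r=0.8572  x^+=0.9257  v^+=-2.1980  a^+=0.0449
step 5: x_pred=-1.3574  r=-2.2326  x^+=-3.1881  v^+=-2.2592  a^+=-0.1819
step 6: x_pred=-5.6606  r=3.2406  x^+=-3.0033  v^+=-2.2928  a^+=0.1473
step 7: x_pred=-5.3295  r=10.1095  x^+=2.9603  v^+=-1.6471  a^+=1.1743
step 8: x_pred=1.8782  r=-5.8882  x^+=-2.9501  v^+=-0.7000  a^+=0.5762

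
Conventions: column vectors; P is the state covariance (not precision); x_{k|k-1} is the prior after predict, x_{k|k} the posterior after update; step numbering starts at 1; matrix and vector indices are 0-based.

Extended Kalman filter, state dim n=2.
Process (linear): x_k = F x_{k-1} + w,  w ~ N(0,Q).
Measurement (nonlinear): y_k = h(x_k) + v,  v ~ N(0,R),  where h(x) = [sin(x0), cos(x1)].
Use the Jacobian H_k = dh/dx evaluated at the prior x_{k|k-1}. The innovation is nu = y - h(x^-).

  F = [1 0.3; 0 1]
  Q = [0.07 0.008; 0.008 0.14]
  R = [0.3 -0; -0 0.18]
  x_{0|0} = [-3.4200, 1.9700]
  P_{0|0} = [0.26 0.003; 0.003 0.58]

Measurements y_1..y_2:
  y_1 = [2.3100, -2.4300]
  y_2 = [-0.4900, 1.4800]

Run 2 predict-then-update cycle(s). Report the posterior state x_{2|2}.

x_post = [-2.6671, 4.6319]

step 1: x^-=[-2.8290, 1.9700]  P^-=[0.3840 0.1850; 0.1850 0.7200]  H_jac=[-0.9515 0.0000; 0.0000 -0.9214]  S=[0.6477 0.1622; 0.1622 0.7912]  K=[-0.5378 -0.1052; -0.0652 -0.8251]  nu=[2.6175, -2.0413]  x^+=[-4.0220, 3.4836]  P^+=[0.1696 0.0205; 0.0205 0.1612]
step 2: x^-=[-2.9769, 3.4836]  P^-=[0.2664 0.0769; 0.0769 0.3012]  H_jac=[-0.9865 0.0000; 0.0000 0.3354]  S=[0.5592 -0.0254; -0.0254 0.2139]  K=[-0.4670 0.0650; -0.1148 0.4587]  nu=[-0.3261, 2.4221]  x^+=[-2.6671, 4.6319]  P^+=[0.1420 0.0349; 0.0349 0.2461]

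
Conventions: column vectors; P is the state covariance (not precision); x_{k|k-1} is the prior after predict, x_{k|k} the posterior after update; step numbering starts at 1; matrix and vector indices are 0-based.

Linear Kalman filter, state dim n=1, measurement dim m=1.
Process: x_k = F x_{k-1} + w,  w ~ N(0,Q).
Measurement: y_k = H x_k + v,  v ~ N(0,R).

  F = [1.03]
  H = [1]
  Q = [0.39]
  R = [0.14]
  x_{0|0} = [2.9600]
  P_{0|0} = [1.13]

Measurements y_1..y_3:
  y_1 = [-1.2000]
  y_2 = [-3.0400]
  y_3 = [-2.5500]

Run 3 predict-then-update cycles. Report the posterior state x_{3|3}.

x_post = [-2.5747]

step 1: x^-=[3.0488]  P^-=[1.5888]  S=[1.7288]  K=[0.9190]  nu=[-4.2488]  x^+=[-0.8559]  P^+=[0.1287]
step 2: x^-=[-0.8816]  P^-=[0.5265]  S=[0.6665]  K=[0.7899]  nu=[-2.1584]  x^+=[-2.5866]  P^+=[0.1106]
step 3: x^-=[-2.6642]  P^-=[0.5073]  S=[0.6473]  K=[0.7837]  nu=[0.1142]  x^+=[-2.5747]  P^+=[0.1097]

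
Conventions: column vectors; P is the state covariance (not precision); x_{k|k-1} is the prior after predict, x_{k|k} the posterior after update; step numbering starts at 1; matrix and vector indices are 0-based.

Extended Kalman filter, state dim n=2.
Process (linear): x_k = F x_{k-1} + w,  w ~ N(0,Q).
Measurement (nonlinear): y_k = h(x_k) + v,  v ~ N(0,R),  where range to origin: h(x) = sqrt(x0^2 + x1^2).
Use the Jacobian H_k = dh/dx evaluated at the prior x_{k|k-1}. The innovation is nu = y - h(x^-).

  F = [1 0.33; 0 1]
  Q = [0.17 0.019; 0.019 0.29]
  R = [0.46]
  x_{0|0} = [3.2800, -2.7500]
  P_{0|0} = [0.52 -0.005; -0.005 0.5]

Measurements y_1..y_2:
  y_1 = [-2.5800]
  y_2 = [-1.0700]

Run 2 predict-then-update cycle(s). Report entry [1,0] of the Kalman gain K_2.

step 1: x^-=[2.3725, -2.7500]  P^-=[0.7411 0.1790; 0.1790 0.7900]  H_jac=[0.6532 -0.7572]  S=[1.0521]  K=[0.3313; -0.4574]  nu=[-6.2120]  x^+=[0.3142, 0.0914]  P^+=[0.6256 0.3385; 0.3385 0.5699]
step 2: x^-=[0.3443, 0.0914]  P^-=[1.0811 0.5455; 0.5455 0.8599]  H_jac=[0.9665 0.2565]  S=[1.7970]  K=[0.6593; 0.4162]  nu=[-1.4263]  x^+=[-0.5960, -0.5022]  P^+=[0.2999 0.0524; 0.0524 0.5487]

K[1,0] = 0.4162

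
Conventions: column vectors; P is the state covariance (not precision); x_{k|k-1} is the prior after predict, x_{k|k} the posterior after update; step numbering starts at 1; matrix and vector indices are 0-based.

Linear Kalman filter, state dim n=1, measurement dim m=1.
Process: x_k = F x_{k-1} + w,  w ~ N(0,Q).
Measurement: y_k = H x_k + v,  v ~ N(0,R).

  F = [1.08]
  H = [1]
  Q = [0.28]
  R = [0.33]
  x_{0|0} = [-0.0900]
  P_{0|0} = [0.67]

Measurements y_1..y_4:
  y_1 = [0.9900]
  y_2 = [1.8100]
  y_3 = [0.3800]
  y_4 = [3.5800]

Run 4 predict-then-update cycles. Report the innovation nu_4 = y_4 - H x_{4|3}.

step 1: x^-=[-0.0972]  P^-=[1.0615]  S=[1.3915]  K=[0.7628]  nu=[1.0872]  x^+=[0.7322]  P^+=[0.2517]
step 2: x^-=[0.7907]  P^-=[0.5736]  S=[0.9036]  K=[0.6348]  nu=[1.0193]  x^+=[1.4378]  P^+=[0.2095]
step 3: x^-=[1.5528]  P^-=[0.5243]  S=[0.8543]  K=[0.6137]  nu=[-1.1728]  x^+=[0.8330]  P^+=[0.2025]
step 4: x^-=[0.8996]  P^-=[0.5162]  S=[0.8462]  K=[0.6100]  nu=[2.6804]  x^+=[2.5348]  P^+=[0.2013]

innov = [2.6804]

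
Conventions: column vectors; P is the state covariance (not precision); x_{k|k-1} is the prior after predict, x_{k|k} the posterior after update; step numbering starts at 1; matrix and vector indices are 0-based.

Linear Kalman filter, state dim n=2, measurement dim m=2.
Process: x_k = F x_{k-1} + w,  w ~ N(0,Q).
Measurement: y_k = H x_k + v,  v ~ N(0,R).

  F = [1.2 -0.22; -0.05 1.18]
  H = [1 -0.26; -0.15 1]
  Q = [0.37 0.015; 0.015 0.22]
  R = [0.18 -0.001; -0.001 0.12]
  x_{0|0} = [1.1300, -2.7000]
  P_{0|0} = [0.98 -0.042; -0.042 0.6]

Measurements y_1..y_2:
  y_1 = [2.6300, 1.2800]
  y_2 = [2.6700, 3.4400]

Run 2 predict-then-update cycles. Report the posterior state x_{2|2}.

step 1: x^-=[1.9500, -3.2425]  P^-=[1.8324 -0.2595; -0.2595 1.0628]  S=[2.2192 -0.8218; -0.8218 1.3019]  K=[0.9189 0.1696; 0.0939 0.9055]  nu=[-0.1631, 4.8150]  x^+=[2.6169, 1.1023]  P^+=[0.1772 0.0460; 0.0460 0.1155]
step 2: x^-=[2.8978, 1.1699]  P^-=[0.6065 0.0401; 0.0401 0.3758]  S=[0.7910 -0.1481; -0.1481 0.4974]  K=[0.7777 0.1291; 0.0702 0.7643]  nu=[0.0764, 2.7048]  x^+=[3.3064, 3.2425]  P^+=[0.1495 0.0371; 0.0371 0.0972]

x_post = [3.3064, 3.2425]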